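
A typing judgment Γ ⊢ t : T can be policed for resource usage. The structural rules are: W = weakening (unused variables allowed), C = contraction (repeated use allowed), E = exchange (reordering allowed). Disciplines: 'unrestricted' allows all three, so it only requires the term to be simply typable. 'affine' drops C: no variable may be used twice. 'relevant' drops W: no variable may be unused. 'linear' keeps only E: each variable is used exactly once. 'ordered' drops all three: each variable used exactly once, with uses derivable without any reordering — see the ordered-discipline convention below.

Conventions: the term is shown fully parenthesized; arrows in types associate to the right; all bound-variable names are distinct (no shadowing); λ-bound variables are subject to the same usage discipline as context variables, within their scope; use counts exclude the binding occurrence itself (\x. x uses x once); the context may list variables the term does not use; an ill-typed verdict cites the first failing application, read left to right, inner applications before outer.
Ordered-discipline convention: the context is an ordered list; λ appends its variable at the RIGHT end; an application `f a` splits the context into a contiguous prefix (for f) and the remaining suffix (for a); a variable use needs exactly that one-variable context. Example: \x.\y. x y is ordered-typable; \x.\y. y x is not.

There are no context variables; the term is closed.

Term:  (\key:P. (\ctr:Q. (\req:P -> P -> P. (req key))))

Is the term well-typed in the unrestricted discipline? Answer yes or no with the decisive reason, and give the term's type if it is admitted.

yes — simply typable at P -> Q -> (P -> P -> P) -> P -> P; W, C, E all held; term : P -> Q -> (P -> P -> P) -> P -> P
use counts: key (λ-bound): 1×; ctr (λ-bound): 0×; req (λ-bound): 1×
use order (left to right): req, key
typing: well-typed — term : P -> Q -> (P -> P -> P) -> P -> P
summary: ordered ✗, linear ✗, affine ✓, relevant ✗, unrestricted ✓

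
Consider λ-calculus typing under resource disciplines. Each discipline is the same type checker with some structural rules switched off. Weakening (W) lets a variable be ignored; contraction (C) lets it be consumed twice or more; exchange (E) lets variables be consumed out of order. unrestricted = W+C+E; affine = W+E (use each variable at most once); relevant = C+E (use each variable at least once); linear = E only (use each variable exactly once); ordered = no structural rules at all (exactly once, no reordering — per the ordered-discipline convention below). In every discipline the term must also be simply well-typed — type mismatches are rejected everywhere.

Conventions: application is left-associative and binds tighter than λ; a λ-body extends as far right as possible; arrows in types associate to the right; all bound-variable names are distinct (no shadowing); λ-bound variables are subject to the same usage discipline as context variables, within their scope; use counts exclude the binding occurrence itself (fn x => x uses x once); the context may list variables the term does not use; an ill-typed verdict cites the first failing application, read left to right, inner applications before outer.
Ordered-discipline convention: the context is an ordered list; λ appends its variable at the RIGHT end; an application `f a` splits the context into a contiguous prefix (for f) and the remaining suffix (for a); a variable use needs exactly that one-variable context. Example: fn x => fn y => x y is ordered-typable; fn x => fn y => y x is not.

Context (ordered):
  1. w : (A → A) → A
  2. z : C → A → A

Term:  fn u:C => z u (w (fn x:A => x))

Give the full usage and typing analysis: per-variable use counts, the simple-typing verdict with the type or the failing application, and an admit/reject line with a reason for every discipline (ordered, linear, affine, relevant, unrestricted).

use counts: w ×1, z ×1, u (bound) ×1, x (bound) ×1
uses in reading order: z, u, w, x
typing: well-typed — term : C → A
ordered ✗ (no ordered split (uses run z, u, w, x))
linear ✓ (single use per variable (w, z, u, x))
affine ✓ (at most one use each (w, z, u, x))
relevant ✓ (at least one use each (w, z, u, x))
unrestricted ✓ (typability at C → A is all that's needed)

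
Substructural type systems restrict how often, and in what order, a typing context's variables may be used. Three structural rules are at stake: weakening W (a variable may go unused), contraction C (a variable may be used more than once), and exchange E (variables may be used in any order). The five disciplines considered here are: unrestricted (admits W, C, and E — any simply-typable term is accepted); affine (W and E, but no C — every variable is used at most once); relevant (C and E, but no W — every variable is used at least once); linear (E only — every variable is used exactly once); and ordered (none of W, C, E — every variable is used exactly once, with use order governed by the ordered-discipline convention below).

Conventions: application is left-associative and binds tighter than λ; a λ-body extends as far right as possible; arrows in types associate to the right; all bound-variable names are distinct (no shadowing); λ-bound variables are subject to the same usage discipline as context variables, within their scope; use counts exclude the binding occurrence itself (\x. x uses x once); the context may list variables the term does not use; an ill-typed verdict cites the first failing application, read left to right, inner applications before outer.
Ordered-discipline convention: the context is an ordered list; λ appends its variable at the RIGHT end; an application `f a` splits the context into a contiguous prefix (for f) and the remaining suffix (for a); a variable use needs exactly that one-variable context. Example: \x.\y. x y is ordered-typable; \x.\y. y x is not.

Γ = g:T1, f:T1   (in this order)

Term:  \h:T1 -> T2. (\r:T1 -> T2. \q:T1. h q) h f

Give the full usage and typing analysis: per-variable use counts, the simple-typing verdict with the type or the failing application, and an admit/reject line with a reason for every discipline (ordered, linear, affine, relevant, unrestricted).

counts: g: 0×, f: 1×, h (bound): 2×, r (bound): 0×, q (bound): 1×
use order (left to right): h, q, h, f
typing: well-typed — term : (T1 -> T2) -> T2
ordered ✗ (h ×2 used more than once (contraction); g, r left unused)
linear ✗ (h ×2 used more than once (contraction); g, r left unused)
affine ✗ (h ×2 used more than once (contraction))
relevant ✗ (g, r left unused)
unrestricted ✓ (simply typable at (T1 -> T2) -> T2; W, C, E all held)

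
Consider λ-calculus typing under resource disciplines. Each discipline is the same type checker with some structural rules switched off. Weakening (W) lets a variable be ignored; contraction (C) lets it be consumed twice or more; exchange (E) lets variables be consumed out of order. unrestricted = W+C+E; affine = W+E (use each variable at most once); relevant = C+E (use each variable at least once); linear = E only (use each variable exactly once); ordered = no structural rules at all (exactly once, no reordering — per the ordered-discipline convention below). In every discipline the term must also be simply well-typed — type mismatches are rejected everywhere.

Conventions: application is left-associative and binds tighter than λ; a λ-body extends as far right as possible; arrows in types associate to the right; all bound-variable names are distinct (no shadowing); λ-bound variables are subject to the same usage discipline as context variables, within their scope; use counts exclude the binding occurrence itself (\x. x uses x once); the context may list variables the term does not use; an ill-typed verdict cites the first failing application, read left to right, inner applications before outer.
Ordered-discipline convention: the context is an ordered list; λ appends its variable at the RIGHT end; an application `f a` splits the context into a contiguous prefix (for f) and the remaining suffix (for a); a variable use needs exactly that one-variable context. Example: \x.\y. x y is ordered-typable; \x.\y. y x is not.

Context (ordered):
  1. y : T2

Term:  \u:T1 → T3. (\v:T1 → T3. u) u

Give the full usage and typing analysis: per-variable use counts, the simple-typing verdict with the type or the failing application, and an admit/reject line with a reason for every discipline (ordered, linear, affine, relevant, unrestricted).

use counts: y: 0×; u (λ-bound): 2×; v (λ-bound): 0×
use order (left to right): u, u
typing: the term checks, with type (T1 → T3) → T1 → T3
ordered: ✗ — repeated use of u ×2; y, v never used (weakening)
linear: ✗ — repeated use of u ×2; y, v never used (weakening)
affine: ✗ — repeated use of u ×2
relevant: ✗ — y, v never used (weakening)
unrestricted: ✓ — typability at (T1 → T3) → T1 → T3 is all that's needed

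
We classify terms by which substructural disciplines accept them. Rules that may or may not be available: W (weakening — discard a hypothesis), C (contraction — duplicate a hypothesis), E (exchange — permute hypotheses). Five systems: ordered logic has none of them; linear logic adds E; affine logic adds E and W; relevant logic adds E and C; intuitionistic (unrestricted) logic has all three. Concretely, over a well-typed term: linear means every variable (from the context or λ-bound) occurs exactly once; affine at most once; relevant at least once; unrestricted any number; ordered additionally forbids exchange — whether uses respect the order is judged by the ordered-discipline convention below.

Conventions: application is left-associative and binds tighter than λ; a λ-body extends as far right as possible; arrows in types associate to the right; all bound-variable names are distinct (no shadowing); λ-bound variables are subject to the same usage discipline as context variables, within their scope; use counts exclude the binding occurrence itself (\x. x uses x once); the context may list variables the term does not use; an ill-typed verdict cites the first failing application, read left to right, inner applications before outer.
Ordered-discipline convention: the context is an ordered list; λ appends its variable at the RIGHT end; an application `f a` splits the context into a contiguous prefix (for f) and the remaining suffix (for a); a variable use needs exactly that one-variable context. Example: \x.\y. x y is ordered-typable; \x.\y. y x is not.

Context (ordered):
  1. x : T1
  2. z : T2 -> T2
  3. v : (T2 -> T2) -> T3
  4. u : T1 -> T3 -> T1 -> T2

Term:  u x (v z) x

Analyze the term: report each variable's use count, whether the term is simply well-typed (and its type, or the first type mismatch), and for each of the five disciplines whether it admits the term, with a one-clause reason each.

variable uses: x=2; z=1; v=1; u=1
use order (left to right): u, x, v, z, x
typing: ✓ — T2
ordered ✗ (needs contraction — x ×2)
linear ✗ (needs contraction — x ×2)
affine ✗ (needs contraction — x ×2)
relevant ✓ (x, z, v, u: all used, weakening unneeded)
unrestricted ✓ (typability at T2 is all that's needed)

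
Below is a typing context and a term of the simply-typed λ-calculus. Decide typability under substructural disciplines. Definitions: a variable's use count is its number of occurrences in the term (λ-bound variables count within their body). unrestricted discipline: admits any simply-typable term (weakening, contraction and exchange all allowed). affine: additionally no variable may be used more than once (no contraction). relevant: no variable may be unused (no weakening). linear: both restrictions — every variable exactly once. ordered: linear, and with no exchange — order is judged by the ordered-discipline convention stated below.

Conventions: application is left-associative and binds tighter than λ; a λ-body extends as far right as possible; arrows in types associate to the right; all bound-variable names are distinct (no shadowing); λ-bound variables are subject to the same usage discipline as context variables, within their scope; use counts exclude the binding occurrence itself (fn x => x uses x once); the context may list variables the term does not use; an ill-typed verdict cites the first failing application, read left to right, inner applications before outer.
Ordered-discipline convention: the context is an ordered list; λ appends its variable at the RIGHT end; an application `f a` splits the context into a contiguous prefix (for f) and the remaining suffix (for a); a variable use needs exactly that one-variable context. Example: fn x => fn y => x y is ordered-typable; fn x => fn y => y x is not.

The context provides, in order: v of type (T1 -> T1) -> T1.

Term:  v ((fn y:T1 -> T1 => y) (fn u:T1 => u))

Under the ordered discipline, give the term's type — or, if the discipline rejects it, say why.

term : T1
usage: v: 1×; y [bound]: 1×; u [bound]: 1×
left-to-right use order: v, y, u
typing: the term checks, with type T1
summary: ordered ✓; linear ✓; affine ✓; relevant ✓; unrestricted ✓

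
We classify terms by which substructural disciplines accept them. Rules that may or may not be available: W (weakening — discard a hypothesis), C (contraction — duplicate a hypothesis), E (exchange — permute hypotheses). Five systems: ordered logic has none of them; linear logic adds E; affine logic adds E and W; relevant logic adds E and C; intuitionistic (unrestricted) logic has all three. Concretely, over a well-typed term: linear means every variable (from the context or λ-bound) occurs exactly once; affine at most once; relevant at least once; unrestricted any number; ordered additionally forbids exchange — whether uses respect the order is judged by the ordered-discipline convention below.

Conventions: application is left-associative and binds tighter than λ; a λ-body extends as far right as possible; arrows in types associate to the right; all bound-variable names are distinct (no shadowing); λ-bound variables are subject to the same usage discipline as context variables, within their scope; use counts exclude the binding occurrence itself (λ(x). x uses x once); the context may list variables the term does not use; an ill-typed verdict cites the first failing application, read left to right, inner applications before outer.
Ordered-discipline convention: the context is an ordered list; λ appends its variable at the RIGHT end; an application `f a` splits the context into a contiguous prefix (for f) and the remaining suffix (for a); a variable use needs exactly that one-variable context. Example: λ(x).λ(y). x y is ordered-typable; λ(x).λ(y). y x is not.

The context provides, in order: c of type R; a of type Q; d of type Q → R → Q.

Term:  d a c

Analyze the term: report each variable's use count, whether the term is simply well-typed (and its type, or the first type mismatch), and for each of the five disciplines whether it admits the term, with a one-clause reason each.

variable uses: c ×1, a ×1, d ×1
order of uses: d, a, c
typing: well-typed at Q
ordered: ✗ — use order d, a, c needs exchange
linear: ✓ — c, a, d: one use apiece
affine: ✓ — at most one use each (c, a, d)
relevant: ✓ — at least one use each (c, a, d)
unrestricted: ✓ — well-typed at Q; no restrictions here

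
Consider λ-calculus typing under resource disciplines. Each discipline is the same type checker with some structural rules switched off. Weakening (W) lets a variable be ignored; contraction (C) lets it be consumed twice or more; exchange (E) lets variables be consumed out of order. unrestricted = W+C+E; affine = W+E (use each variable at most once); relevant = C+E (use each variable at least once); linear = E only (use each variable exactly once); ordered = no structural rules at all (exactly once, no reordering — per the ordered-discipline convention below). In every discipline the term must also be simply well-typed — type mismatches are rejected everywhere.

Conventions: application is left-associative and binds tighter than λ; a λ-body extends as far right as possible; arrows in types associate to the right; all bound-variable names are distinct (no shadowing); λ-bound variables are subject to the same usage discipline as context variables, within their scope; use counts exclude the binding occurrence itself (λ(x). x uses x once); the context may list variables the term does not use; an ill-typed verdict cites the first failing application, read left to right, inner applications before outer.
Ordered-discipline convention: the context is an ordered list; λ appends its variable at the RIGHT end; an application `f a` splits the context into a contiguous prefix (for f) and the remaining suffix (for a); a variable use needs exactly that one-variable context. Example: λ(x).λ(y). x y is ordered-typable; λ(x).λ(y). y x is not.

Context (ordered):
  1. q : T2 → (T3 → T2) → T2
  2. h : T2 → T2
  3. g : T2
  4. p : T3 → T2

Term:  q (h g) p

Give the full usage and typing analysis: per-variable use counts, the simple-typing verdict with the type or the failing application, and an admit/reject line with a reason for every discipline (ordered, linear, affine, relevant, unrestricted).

counts: q: 1×, h: 1×, g: 1×, p: 1×
left-to-right use order: q, h, g, p
typing: well-typed — term : T2
ordered: ✓, one use each (q, h, g, p); ordered split holds
linear: ✓, exactly-once usage across q, h, g, p
affine: ✓, no duplicate uses among q, h, g, p
relevant: ✓, at least one use each (q, h, g, p)
unrestricted: ✓, well-typed at T2; no restrictions here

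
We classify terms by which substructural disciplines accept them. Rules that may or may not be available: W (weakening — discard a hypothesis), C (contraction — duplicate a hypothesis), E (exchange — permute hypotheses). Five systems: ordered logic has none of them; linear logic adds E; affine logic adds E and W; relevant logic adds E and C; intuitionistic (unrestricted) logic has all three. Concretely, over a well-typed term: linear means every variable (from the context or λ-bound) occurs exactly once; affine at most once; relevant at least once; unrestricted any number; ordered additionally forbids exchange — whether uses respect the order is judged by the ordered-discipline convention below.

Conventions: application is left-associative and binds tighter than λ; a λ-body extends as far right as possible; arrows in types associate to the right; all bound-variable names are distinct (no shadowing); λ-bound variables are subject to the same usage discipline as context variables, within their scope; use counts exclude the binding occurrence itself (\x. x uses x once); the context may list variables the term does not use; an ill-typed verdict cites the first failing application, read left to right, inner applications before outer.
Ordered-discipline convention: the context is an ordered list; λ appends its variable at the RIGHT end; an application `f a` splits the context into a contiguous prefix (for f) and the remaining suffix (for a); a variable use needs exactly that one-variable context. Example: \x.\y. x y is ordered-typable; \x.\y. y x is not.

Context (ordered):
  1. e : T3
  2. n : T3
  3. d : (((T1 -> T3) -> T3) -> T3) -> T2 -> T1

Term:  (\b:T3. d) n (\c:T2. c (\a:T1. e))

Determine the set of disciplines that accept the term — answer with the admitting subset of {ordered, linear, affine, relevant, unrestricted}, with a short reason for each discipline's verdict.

admitted by: none
counts: e ×1, n ×1, d ×1, b (λ-bound) ×0, c (λ-bound) ×1, a (λ-bound) ×0
left-to-right use order: d, n, c, e
typing: ill-typed: non-arrow in function slot: T2
ordered: ✗ — fails simple typing
linear: ✗ — a type mismatch blocks all five
affine: ✗ — the type mismatch rejects it
relevant: ✗ — not simply typable
unrestricted: ✗ — fails simple typing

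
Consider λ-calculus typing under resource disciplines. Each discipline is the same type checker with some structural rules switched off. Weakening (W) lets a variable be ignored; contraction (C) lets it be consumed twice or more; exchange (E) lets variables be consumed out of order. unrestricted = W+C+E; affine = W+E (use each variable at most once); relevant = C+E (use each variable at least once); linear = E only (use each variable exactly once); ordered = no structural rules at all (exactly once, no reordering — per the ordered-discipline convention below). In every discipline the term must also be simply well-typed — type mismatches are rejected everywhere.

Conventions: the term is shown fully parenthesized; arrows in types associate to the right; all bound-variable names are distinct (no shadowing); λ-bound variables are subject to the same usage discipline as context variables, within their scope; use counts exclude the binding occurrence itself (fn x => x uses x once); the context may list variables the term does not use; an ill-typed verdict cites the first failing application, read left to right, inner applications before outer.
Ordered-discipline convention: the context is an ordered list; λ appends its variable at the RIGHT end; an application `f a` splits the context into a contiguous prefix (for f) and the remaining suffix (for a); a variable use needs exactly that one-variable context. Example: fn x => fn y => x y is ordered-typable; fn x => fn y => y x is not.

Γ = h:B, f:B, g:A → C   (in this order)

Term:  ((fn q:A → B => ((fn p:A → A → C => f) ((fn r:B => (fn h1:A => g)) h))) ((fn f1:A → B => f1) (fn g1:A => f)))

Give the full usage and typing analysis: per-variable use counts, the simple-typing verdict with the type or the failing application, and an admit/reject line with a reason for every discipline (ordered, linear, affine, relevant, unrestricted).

usage: h=1; f=2; g=1; q (λ-bound)=0; p (λ-bound)=0; r (λ-bound)=0; h1 (λ-bound)=0; f1 (λ-bound)=1; g1 (λ-bound)=0
uses in reading order: f, g, h, f1, f
typing: the term checks, with type B
ordered ✗ (needs contraction — f ×2; q, p, r, h1, g1 left unused)
linear ✗ (needs contraction — f ×2; q, p, r, h1, g1 left unused)
affine ✗ (needs contraction — f ×2)
relevant ✗ (q, p, r, h1, g1 left unused)
unrestricted ✓ (typability at B is all that's needed)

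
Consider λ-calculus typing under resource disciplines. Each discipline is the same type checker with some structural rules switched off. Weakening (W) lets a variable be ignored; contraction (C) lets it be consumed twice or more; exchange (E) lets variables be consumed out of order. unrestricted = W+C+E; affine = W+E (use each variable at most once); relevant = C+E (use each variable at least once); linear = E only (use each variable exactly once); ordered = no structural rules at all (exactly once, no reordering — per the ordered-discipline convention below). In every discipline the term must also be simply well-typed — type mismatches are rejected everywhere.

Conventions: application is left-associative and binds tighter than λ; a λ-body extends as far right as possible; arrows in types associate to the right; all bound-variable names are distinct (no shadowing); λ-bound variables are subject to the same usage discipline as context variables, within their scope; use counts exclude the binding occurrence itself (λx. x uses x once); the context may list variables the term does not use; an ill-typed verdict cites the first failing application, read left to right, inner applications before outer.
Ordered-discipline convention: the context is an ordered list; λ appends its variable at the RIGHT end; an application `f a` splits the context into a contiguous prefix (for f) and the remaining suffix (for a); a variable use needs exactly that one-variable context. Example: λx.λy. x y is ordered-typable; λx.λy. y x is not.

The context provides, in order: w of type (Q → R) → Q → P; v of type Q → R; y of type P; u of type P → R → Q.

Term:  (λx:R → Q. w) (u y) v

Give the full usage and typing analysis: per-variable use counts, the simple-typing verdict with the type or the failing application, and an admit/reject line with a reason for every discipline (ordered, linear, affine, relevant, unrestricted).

variable uses: w: 1×; v: 1×; y: 1×; u: 1×; x (bound): 0×
left-to-right use order: w, u, y, v
typing: well-typed — term : Q → P
ordered ✗ (x never used (weakening))
linear ✗ (x never used (weakening))
affine ✓ (w, v, y, u, x: no repeats, contraction unneeded)
relevant ✗ (x never used (weakening))
unrestricted ✓ (simply typable at Q → P; W, C, E all held)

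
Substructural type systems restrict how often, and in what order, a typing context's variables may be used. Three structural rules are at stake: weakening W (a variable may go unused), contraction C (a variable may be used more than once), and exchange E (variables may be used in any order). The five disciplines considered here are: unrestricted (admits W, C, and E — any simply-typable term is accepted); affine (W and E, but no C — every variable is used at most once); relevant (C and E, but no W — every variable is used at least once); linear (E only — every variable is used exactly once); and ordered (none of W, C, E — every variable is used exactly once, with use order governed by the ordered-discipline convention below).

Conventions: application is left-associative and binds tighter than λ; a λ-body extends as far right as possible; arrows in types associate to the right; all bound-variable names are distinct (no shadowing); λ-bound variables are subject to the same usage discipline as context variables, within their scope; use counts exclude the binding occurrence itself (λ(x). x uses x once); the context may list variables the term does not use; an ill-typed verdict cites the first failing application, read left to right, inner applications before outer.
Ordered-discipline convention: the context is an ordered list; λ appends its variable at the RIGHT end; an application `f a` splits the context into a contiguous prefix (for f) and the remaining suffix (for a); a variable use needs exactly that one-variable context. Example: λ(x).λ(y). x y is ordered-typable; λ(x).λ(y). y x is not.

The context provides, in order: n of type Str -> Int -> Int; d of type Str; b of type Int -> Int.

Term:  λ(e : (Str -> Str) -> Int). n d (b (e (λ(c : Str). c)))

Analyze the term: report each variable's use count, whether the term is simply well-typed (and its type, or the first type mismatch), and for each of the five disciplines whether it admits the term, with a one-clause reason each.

variable uses: n: 1, d: 1, b: 1, e [bound]: 1, c [bound]: 1
left-to-right use order: n, d, b, e, c
typing: well-typed — term : ((Str -> Str) -> Int) -> Int
ordered: ✓, single-use (n, d, b, e, c), ordered derivation ok
linear: ✓, each of n, d, b, e, c used exactly once
affine: ✓, at most one use each (n, d, b, e, c)
relevant: ✓, every one of n, d, b, e, c appears
unrestricted: ✓, well-typed at ((Str -> Str) -> Int) -> Int; no restrictions here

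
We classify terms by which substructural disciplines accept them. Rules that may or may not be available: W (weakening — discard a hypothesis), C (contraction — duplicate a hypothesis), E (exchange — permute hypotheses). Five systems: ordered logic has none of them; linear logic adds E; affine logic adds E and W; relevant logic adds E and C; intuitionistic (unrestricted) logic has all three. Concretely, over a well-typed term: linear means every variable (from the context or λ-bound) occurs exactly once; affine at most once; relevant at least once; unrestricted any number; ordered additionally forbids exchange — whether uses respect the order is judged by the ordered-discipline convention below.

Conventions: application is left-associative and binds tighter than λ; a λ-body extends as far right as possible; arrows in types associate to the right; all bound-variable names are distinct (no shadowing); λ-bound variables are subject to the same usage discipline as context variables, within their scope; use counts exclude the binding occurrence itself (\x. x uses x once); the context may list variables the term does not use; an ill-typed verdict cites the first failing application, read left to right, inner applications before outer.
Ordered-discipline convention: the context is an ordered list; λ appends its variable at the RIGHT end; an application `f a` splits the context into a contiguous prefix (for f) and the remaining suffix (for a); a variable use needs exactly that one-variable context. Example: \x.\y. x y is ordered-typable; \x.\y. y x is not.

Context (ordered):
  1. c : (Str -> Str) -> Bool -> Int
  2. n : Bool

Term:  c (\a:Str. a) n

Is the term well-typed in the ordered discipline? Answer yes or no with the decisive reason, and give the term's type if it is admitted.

yes — single-use (c, n, a), ordered derivation ok; term : Int
variable uses: c=1, n=1, a (bound)=1
left-to-right use order: c, a, n
typing: well-typed at Int
across the five disciplines: ordered ✓ · linear ✓ · affine ✓ · relevant ✓ · unrestricted ✓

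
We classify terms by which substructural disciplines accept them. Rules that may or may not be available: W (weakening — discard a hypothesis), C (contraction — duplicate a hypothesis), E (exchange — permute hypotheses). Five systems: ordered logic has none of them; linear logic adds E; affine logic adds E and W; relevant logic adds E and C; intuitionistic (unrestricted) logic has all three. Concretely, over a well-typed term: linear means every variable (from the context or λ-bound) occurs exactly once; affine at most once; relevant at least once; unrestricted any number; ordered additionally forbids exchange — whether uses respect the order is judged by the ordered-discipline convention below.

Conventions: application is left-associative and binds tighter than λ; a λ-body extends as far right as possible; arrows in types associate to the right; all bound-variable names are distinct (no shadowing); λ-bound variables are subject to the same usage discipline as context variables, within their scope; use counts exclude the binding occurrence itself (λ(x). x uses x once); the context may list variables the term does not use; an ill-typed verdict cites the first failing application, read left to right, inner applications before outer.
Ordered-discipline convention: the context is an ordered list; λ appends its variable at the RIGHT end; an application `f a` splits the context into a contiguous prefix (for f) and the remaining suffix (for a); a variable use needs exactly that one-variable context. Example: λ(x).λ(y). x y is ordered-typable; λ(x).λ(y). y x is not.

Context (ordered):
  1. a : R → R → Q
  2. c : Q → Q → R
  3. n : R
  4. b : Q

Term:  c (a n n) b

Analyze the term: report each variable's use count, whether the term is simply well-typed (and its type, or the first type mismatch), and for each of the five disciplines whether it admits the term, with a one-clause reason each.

counts: a: 1, c: 1, n: 2, b: 1
use order (left to right): c, a, n, n, b
typing: well-typed at R
ordered: ✗ — uses contraction: n ×2
linear: ✗ — uses contraction: n ×2
affine: ✗ — uses contraction: n ×2
relevant: ✓ — every one of a, c, n, b appears
unrestricted: ✓ — typability at R is all that's needed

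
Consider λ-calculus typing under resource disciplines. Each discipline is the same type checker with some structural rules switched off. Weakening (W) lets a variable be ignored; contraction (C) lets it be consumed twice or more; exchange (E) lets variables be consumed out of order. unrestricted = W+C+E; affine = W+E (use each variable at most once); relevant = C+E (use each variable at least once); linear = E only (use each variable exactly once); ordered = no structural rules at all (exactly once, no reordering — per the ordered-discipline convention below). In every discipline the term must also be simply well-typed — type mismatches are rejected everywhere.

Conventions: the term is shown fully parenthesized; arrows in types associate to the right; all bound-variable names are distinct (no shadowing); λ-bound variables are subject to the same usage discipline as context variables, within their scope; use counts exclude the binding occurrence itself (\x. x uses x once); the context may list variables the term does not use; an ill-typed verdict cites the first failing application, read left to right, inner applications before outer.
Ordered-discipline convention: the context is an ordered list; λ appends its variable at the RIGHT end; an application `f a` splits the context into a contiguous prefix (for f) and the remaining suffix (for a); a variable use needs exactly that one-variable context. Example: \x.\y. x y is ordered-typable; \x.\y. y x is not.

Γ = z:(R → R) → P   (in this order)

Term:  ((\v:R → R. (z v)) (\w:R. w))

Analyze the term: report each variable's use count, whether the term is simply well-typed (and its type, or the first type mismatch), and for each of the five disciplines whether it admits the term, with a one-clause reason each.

counts: z: 1×, v (λ-bound): 1×, w (λ-bound): 1×
left-to-right use order: z, v, w
typing: well-typed at P
ordered ✓ (one use each (z, v, w); ordered split holds)
linear ✓ (exactly-once usage across z, v, w)
affine ✓ (no duplicate uses among z, v, w)
relevant ✓ (at least one use each (z, v, w))
unrestricted ✓ (well-typed at P; no restrictions here)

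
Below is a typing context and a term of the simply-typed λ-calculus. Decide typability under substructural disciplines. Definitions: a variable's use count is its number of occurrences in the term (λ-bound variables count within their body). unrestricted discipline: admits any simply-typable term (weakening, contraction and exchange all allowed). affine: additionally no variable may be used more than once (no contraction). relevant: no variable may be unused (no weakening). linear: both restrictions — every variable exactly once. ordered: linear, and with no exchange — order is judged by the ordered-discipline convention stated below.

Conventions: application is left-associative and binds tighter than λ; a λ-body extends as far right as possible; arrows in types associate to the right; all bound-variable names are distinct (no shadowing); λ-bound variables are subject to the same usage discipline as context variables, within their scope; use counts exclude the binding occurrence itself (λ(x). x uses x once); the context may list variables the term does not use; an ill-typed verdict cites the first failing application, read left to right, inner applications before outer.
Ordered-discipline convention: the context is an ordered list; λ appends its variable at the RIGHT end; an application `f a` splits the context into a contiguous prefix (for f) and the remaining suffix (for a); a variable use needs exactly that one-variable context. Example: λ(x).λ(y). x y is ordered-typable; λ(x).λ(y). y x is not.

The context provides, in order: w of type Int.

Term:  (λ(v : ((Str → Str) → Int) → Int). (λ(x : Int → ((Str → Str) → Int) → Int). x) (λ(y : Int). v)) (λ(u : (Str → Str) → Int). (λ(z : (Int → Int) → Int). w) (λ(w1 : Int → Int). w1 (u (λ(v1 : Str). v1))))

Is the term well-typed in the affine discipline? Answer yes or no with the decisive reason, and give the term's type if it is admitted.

yes — w, v, x, y, u, z, w1, v1: no repeats, contraction unneeded; term : Int → ((Str → Str) → Int) → Int
use counts: w: 1, v (λ-bound): 1, x (λ-bound): 1, y (λ-bound): 0, u (λ-bound): 1, z (λ-bound): 0, w1 (λ-bound): 1, v1 (λ-bound): 1
left-to-right use order: x, v, w, w1, u, v1
typing: ✓ — Int → ((Str → Str) → Int) → Int
across the five disciplines: ordered ✗, linear ✗, affine ✓, relevant ✗, unrestricted ✓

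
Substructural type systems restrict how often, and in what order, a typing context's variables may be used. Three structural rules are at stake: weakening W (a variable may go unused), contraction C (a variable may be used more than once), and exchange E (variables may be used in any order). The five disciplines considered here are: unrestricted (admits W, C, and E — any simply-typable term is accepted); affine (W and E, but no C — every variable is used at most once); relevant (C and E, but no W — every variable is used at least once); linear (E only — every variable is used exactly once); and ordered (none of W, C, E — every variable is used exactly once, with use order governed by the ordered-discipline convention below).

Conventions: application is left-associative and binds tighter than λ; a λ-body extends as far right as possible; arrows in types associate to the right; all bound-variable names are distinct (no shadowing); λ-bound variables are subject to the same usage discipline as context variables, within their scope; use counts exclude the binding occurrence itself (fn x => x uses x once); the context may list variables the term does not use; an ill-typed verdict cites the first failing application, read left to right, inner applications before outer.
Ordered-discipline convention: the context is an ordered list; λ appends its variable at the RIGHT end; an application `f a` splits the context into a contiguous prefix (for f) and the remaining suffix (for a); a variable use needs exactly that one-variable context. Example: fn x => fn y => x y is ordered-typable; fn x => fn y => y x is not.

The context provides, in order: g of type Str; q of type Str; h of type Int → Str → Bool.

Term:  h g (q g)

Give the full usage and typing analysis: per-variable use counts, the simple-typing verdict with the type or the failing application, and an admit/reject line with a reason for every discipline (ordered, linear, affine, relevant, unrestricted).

usage: g ×2; q ×1; h ×1
use order (left to right): h, g, q, g
typing: ill-typed: an application expects Int but receives Str
ordered: ✗ — not simply typable
linear: ✗ — fails simple typing
affine: ✗ — a type mismatch blocks all five
relevant: ✗ — the type mismatch rejects it
unrestricted: ✗ — not simply typable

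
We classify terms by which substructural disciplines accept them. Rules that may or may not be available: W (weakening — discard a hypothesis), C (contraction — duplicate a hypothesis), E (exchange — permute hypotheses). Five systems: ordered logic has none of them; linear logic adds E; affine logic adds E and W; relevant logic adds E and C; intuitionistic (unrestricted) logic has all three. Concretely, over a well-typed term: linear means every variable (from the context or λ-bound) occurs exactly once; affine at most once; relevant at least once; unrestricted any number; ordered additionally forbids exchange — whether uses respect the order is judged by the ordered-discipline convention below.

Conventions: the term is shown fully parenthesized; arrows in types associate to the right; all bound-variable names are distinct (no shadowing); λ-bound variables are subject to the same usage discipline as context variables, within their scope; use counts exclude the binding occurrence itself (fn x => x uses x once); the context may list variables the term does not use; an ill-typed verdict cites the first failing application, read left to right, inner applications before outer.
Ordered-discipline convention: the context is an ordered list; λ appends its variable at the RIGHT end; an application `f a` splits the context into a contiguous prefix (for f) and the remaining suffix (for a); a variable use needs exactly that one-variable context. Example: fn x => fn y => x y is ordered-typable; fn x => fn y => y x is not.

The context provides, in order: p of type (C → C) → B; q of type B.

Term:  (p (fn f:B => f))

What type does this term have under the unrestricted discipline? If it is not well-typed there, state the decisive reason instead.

not well-typed under unrestricted — a type mismatch blocks all five
use counts: p=1; q=0; f [bound]=1
left-to-right use order: p, f
typing: ill-typed: an application expects C → C but receives B → B
across the five disciplines: ordered ✗ | linear ✗ | affine ✗ | relevant ✗ | unrestricted ✗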